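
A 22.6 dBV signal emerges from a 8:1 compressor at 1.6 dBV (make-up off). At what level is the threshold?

-1.4 dBV

Input is 24 dB above T (since output overshoot × R = input overshoot: (1.6 − T)·8 = 22.6 − T gives T = -1.4 dBV).
Check: -1.4 + (22.6 − (-1.4))/8 = -1.4 + 3 = 1.6 dBV. ✓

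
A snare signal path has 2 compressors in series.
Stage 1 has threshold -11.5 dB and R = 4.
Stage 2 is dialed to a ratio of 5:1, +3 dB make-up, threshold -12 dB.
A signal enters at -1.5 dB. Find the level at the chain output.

Stage 1: overshoot 10 dB → 10/4 = 2.5 dB → -9 dB.
Stage 2: 3 dB above -12 dB, reduced 5:1 to 0.6 dB above → -11.4 dB; +3 dB make-up → -8.4 dB.

-8.4 dB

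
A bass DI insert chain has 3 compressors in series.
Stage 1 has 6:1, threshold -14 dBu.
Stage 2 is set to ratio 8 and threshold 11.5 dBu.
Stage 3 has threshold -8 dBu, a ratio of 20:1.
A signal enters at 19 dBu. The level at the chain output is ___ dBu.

-8.5 dBu

Stage 1: overshoot 33 dB → 33/6 = 5.5 dB → -8.5 dBu.
Stage 2: -8.5 dBu ≤ 11.5 dBu, so stage 2 doesn't engage; output -8.5 dBu.
Stage 3: below threshold (-8.5 ≤ -8); passes unchanged; output -8.5 dBu.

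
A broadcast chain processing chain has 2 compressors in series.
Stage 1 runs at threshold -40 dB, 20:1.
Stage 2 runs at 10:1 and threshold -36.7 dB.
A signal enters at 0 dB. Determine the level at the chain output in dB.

-38 dB

Stage 1: 40 dB above -40 dB, reduced 20:1 to 2 dB above → -38 dB.
Stage 2: -38 dB ≤ -36.7 dB, so stage 2 doesn't engage; output -38 dB.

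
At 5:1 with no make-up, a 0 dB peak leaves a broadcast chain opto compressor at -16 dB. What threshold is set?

-20 dB

Gain reduction = 0 − (-16) = 16 dB; output overshoot = GR / (R − 1) = 16 / 4 = 4 dB.
Threshold = output − output overshoot = -16 − 4 = -20 dB.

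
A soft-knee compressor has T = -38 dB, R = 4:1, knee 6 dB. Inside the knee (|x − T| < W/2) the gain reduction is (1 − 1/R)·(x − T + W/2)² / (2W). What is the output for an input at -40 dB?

x − T + W/2 = -40 − (-38) + 3 = 1.
GR = (1 − 1/4) × 1² / 12 = 0.75 × 1 / 12 = 0.0625 dB.
Output = -40 − 0.0625 = -40.0625 dB.

-40.0625 dB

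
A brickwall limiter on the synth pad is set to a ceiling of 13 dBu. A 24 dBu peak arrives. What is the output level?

A brickwall limiter is an ∞:1 compressor: any input above the ceiling is clamped to 13 dBu.

13 dBu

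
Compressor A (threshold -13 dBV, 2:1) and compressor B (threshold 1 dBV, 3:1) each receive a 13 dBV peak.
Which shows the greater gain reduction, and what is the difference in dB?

A, by 5 dB

A: 26 dB over, compressed to 13 dB over, so 13 dB of GR.
B: 12 dB over, compressed to 4 dB over, so 8 dB of GR.
A applies 5 dB more gain reduction.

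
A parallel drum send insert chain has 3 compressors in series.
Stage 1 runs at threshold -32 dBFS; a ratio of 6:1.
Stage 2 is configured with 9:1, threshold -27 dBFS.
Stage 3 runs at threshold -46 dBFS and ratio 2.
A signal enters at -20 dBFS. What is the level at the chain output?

-38 dBFS

Stage 1: -20 dBFS is 12 dB over -32 dBFS; at 6:1 that becomes 2 dB over, giving -30 dBFS.
Stage 2: -30 dBFS ≤ -27 dBFS, so stage 2 doesn't engage; output -30 dBFS.
Stage 3: 16 dB above -46 dBFS, reduced 2:1 to 8 dB above → -38 dBFS.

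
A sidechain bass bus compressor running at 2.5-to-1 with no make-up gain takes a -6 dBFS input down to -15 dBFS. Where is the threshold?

-21 dBFS

Let T be the threshold. Output overshoot = (input overshoot)/R, so -15 − T = (-6 − T)/2.5.
2.5·(-15 − T) = -6 − T → 1.5·T = -37.5 − (-6) = -31.5.
T = -31.5/1.5 = -21 dBFS.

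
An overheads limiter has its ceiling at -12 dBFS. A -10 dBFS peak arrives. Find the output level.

-12 dBFS

A brickwall limiter is an ∞:1 compressor: any input above the ceiling is clamped to -12 dBFS.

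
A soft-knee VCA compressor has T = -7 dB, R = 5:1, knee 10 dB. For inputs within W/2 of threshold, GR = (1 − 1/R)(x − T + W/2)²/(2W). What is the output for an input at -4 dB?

-6.56 dB

x − T + W/2 = -4 − (-7) + 5 = 8.
GR = (1 − 1/5) × 8² / 20 = 0.8 × 64 / 20 = 2.56 dB.
Output = -4 − 2.56 = -6.56 dB.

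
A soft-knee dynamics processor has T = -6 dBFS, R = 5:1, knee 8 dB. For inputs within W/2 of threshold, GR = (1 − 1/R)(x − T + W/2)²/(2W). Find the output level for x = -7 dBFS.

x − T + W/2 = -7 − (-6) + 4 = 3.
GR = (1 − 1/5) × 3² / 16 = 0.8 × 9 / 16 = 0.45 dB.
Output = -7 − 0.45 = -7.45 dBFS.

-7.45 dBFS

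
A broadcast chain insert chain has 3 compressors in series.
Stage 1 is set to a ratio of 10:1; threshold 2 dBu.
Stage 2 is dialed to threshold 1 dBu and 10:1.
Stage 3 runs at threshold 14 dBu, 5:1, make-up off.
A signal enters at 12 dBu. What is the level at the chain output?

1.2 dBu

Stage 1: 10 dB above 2 dBu, reduced 10:1 to 1 dB above → 3 dBu.
Stage 2: 2 dB above 1 dBu, reduced 10:1 to 0.2 dB above → 1.2 dBu.
Stage 3: 1.2 dBu ≤ 14 dBu, so stage 3 doesn't engage; output 1.2 dBu.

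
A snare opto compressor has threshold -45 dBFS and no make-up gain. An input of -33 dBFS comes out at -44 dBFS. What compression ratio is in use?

Input overshoot = -33 − (-45) = 12 dB; output overshoot = -44 − (-45) = 1 dB.
Ratio = 12 / 1 = 12.

12:1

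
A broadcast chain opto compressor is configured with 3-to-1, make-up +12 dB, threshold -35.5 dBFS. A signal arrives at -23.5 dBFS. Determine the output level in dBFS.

-19.5 dBFS

Overshoot: -23.5 − (-35.5) = 12 dB.
At 3:1 the overshoot is divided by 3, leaving 4 dB above threshold.
So the level is -35.5 + 4 = -31.5 dBFS; make-up adds 12 dB, giving -19.5 dBFS.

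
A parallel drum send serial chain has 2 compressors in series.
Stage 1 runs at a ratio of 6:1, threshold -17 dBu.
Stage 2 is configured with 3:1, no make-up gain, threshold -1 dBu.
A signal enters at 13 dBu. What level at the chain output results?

-12 dBu

Stage 1: overshoot 30 dB → 30/6 = 5 dB → -12 dBu.
Stage 2: -12 dBu ≤ -1 dBu, so stage 2 doesn't engage; output -12 dBu.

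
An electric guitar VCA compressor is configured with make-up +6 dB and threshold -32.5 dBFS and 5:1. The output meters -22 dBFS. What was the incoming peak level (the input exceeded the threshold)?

-10 dBFS

Stripping the +6 dB make-up gives -28 dBFS at the gain stage.
Post-compression overshoot = -28 − (-32.5) = 4.5 dB.
Input overshoot = R × output overshoot = 22.5 dB → input = -32.5 + 22.5 = -10 dBFS.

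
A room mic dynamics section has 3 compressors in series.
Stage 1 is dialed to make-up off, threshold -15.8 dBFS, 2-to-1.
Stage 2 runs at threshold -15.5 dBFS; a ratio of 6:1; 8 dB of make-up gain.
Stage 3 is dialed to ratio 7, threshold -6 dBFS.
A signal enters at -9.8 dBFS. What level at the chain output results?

-7.05 dBFS

Stage 1: 6 dB above -15.8 dBFS, reduced 2:1 to 3 dB above → -12.8 dBFS.
Stage 2: -12.8 dBFS is 2.7 dB over -15.5 dBFS; at 6:1 that becomes 0.45 dB over, giving -15.05 dBFS; +8 dB make-up → -7.05 dBFS.
Stage 3: below threshold (-7.05 ≤ -6); passes unchanged; output -7.05 dBFS.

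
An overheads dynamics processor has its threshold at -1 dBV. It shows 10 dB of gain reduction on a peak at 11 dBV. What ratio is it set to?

6:1

Input overshoot = 11 − (-1) = 12 dB.
Output overshoot = 12 − 10 = 2 dB.
Ratio = input overshoot / output overshoot = 12 / 2 = 6.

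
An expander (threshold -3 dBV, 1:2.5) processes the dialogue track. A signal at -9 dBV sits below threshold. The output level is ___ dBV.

-18 dBV

The input is 6 dB below the -3 dBV threshold.
A 1:2.5 expander multiplies undershoot by 2.5: 6 × 2.5 = 15 dB below threshold.
Output = -3 − 15 = -18 dBV.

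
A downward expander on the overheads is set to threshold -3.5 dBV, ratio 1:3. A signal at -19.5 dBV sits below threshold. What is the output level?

Undershoot = (-3.5) − (-19.5) = 16 dB.
At 1:3, that expands to 48 dB under threshold.
Output = -3.5 − 48 = -51.5 dBV.

-51.5 dBV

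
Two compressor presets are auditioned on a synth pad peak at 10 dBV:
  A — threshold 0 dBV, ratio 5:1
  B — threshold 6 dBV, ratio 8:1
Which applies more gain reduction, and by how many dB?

A, by 4.5 dB

A: 10 dB over, compressed to 2 dB over, so 8 dB of GR.
B: 4 dB over, compressed to 0.5 dB over, so 3.5 dB of GR.
A applies 4.5 dB more gain reduction.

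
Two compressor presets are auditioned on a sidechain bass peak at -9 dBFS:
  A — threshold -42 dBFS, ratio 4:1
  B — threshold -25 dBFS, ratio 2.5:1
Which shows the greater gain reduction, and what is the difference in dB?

A, by 15.15 dB

A: overshoot 33 dB → output overshoot 8.25 dB → GR 24.75 dB.
B: overshoot 16 dB → output overshoot 6.4 dB → GR 9.6 dB.
Difference: 15.15 dB in favour of A.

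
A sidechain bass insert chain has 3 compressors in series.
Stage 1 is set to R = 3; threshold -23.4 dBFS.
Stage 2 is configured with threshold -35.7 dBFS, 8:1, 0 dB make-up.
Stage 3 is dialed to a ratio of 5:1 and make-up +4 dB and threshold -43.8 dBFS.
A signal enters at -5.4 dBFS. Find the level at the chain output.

Stage 1: 18 dB above -23.4 dBFS, reduced 3:1 to 6 dB above → -17.4 dBFS.
Stage 2: overshoot 18.3 dB → 18.3/8 = 2.2875 dB → -33.4125 dBFS.
Stage 3: overshoot 10.3875 dB → 10.3875/5 = 2.0775 dB → -41.7225 dBFS; +4 dB make-up → -37.7225 dBFS.

-37.7225 dBFS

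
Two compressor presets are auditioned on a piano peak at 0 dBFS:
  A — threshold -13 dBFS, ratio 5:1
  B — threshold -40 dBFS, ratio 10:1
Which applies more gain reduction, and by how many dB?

B, by 25.6 dB

A: GR = 13 − 13/5 = 10.4 dB.
B: GR = 40 − 40/10 = 36 dB.
B reduces 25.6 dB more.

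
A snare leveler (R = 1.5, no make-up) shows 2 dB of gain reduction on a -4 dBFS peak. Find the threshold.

-10 dBFS

Input is 6 dB above T (since output overshoot × R = input overshoot: (-6 − T)·1.5 = -4 − T gives T = -10 dBFS).
Check: -10 + (-4 − (-10))/1.5 = -10 + 4 = -6 dBFS. ✓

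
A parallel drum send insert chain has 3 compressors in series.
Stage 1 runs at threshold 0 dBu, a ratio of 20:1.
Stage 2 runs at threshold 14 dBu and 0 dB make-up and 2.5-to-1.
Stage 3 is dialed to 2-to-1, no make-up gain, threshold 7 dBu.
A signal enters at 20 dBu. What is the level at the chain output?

Stage 1: 20 dB above 0 dBu, reduced 20:1 to 1 dB above → 1 dBu.
Stage 2: below threshold (1 ≤ 14); passes unchanged; output 1 dBu.
Stage 3: 1 dBu ≤ 7 dBu, so stage 3 doesn't engage; output 1 dBu.

1 dBu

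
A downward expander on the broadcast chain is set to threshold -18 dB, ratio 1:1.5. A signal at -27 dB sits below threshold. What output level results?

-31.5 dB

Undershoot = (-18) − (-27) = 9 dB.
At 1:1.5, that expands to 13.5 dB under threshold.
Output = -18 − 13.5 = -31.5 dB.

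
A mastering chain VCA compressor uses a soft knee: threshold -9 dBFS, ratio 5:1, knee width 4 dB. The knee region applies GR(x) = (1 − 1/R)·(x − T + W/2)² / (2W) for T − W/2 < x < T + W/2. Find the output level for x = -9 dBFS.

-9.4 dBFS

x − T + W/2 = -9 − (-9) + 2 = 2.
GR = (1 − 1/5) × 2² / 8 = 0.8 × 4 / 8 = 0.4 dB.
Output = -9 − 0.4 = -9.4 dBFS.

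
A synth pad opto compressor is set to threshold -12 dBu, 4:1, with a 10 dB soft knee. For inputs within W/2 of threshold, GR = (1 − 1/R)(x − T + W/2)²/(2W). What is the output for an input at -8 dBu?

-11.0375 dBu

x − T + W/2 = -8 − (-12) + 5 = 9.
GR = (1 − 1/4) × 9² / 20 = 0.75 × 81 / 20 = 3.0375 dB.
Output = -8 − 3.0375 = -11.0375 dBu.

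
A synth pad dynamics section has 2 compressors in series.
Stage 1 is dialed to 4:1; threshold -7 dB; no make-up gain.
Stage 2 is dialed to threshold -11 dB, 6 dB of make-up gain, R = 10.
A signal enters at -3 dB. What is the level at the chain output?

Stage 1: 4 dB above -7 dB, reduced 4:1 to 1 dB above → -6 dB.
Stage 2: -6 dB is 5 dB over -11 dB; at 10:1 that becomes 0.5 dB over, giving -10.5 dB; +6 dB make-up → -4.5 dB.

-4.5 dB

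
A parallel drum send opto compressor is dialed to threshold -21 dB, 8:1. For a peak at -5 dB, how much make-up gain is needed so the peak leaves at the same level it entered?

Overshoot 16 dB → 16/8 = 2 dB after compression, so the compressed level is -21 + 2 = -19 dB.
Make-up = target − compressed = -5 − (-19) = 14 dB.

14 dB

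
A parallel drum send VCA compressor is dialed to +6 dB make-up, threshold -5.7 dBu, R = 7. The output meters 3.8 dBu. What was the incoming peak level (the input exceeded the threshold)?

18.8 dBu

Before make-up, the level was 3.8 − 6 = -2.2 dBu.
Post-compression overshoot = -2.2 − (-5.7) = 3.5 dB.
Undo the ratio: input overshoot = 3.5 × 7 = 24.5 dB, giving input = 18.8 dBu.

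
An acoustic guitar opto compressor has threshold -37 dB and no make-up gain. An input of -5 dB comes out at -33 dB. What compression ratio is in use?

Input overshoot = -5 − (-37) = 32 dB; output overshoot = -33 − (-37) = 4 dB.
Ratio = 32 / 4 = 8.

8:1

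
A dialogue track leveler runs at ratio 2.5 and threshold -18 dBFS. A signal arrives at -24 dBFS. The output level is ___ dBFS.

-24 dBFS

-24 dBFS is 6 dB below the -18 dBFS threshold, so no gain reduction is applied.
Output = input = -24 dBFS.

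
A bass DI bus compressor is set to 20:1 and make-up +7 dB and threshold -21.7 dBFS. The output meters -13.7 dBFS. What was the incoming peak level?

Remove make-up: -13.7 − 7 = -20.7 dBFS.
The compressed level sits -20.7 − (-21.7) = 1 dB over threshold.
Input overshoot = R × output overshoot = 20 dB → input = -21.7 + 20 = -1.7 dBFS.

-1.7 dBFS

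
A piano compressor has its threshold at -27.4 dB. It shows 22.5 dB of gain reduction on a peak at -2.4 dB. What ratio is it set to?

Input overshoot = -2.4 − (-27.4) = 25 dB.
Output overshoot = 25 − 22.5 = 2.5 dB.
Ratio = input overshoot / output overshoot = 25 / 2.5 = 10.

10:1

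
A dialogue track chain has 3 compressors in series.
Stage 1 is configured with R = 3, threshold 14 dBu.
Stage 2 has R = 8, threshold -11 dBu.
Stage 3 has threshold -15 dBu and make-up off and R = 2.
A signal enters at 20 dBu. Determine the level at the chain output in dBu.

Stage 1: 6 dB above 14 dBu, reduced 3:1 to 2 dB above → 16 dBu.
Stage 2: 27 dB above -11 dBu, reduced 8:1 to 3.375 dB above → -7.625 dBu.
Stage 3: 7.375 dB above -15 dBu, reduced 2:1 to 3.6875 dB above → -11.3125 dBu.

-11.3125 dBu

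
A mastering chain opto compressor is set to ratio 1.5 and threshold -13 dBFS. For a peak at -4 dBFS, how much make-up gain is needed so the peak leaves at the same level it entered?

The peak compresses to -13 + 9/1.5 = -7 dBFS.
To reach -4 dBFS requires -4 − (-7) = 3 dB of make-up.

3 dB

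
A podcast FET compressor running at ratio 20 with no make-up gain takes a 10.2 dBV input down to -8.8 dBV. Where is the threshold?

-9.8 dBV

Gain reduction = 10.2 − (-8.8) = 19 dB; output overshoot = GR / (R − 1) = 19 / 19 = 1 dB.
Threshold = output − output overshoot = -8.8 − 1 = -9.8 dBV.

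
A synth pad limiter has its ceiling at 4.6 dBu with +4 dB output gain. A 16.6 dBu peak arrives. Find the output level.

8.6 dBu

At ∞:1, everything above 4.6 dBu is held at the ceiling.
Output gain then adds 4 dB: 4.6 + 4 = 8.6 dBu.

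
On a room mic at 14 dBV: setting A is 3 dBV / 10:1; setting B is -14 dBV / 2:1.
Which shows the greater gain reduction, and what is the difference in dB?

A: 11 dB over, compressed to 1.1 dB over, so 9.9 dB of GR.
B: 28 dB over, compressed to 14 dB over, so 14 dB of GR.
B applies 4.1 dB more gain reduction.

B, by 4.1 dB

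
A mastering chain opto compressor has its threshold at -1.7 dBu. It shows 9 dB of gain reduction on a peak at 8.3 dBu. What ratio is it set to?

Input overshoot = 8.3 − (-1.7) = 10 dB.
Output overshoot = 10 − 9 = 1 dB.
Ratio = input overshoot / output overshoot = 10 / 1 = 10.

10:1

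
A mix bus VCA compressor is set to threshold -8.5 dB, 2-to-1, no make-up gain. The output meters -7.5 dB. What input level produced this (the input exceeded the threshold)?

Post-compression overshoot = -7.5 − (-8.5) = 1 dB.
Before 2:1 compression the overshoot was 1 × 2 = 2 dB, so input = -8.5 + 2 = -6.5 dB.

-6.5 dB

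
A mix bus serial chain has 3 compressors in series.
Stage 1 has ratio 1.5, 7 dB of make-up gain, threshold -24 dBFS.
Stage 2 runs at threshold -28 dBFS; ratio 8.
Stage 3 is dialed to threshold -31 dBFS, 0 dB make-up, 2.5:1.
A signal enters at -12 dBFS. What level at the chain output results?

Stage 1: -12 dBFS is 12 dB over -24 dBFS; at 1.5:1 that becomes 8 dB over, giving -16 dBFS; +7 dB make-up → -9 dBFS.
Stage 2: overshoot 19 dB → 19/8 = 2.375 dB → -25.625 dBFS.
Stage 3: overshoot 5.375 dB → 5.375/2.5 = 2.15 dB → -28.85 dBFS.

-28.85 dBFS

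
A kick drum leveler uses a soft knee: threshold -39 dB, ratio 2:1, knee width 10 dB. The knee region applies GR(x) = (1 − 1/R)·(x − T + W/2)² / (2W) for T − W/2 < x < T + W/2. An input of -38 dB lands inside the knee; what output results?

-38.9 dB

x − T + W/2 = -38 − (-39) + 5 = 6.
GR = (1 − 1/2) × 6² / 20 = 0.5 × 36 / 20 = 0.9 dB.
Output = -38 − 0.9 = -38.9 dB.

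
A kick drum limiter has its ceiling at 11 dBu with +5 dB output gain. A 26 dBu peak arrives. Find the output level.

A brickwall limiter is an ∞:1 compressor: any input above the ceiling is clamped to 11 dBu.
Output gain then adds 5 dB: 11 + 5 = 16 dBu.

16 dBu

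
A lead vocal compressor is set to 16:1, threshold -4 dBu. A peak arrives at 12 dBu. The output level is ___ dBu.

-3 dBu

12 dBu sits 16 dB over threshold.
16:1 compression reduces that to 16/16 = 1 dB over.
Output = -4 + 1 = -3 dBu.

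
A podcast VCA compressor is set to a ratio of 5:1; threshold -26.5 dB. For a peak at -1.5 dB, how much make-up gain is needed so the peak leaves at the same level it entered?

20 dB

Overshoot 25 dB → 25/5 = 5 dB after compression, so the compressed level is -26.5 + 5 = -21.5 dB.
Make-up = target − compressed = -1.5 − (-21.5) = 20 dB.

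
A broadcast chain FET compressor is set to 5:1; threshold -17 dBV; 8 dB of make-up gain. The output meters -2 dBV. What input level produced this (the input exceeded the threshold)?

Before make-up, the level was -2 − 8 = -10 dBV.
Post-compression overshoot = -10 − (-17) = 7 dB.
Input overshoot = R × output overshoot = 35 dB → input = -17 + 35 = 18 dBV.

18 dBV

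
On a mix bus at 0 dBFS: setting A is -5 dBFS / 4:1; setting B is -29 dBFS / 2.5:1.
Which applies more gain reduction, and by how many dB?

A: overshoot 5 dB → output overshoot 1.25 dB → GR 3.75 dB.
B: overshoot 29 dB → output overshoot 11.6 dB → GR 17.4 dB.
B reduces 13.65 dB more.

B, by 13.65 dB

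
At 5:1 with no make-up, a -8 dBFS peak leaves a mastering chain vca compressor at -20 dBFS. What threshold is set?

Input is 15 dB above T (since output overshoot × R = input overshoot: (-20 − T)·5 = -8 − T gives T = -23 dBFS).
Check: -23 + (-8 − (-23))/5 = -23 + 3 = -20 dBFS. ✓

-23 dBFS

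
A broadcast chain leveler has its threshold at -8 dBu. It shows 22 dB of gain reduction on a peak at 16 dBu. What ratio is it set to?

Input overshoot = 16 − (-8) = 24 dB.
Output overshoot = 24 − 22 = 2 dB.
Ratio = input overshoot / output overshoot = 24 / 2 = 12.

12:1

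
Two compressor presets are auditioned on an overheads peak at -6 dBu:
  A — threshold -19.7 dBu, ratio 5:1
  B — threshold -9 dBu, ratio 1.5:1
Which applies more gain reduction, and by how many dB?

A: 13.7 dB over, compressed to 2.74 dB over, so 10.96 dB of GR.
B: 3 dB over, compressed to 2 dB over, so 1 dB of GR.
Difference: 9.96 dB in favour of A.

A, by 9.96 dB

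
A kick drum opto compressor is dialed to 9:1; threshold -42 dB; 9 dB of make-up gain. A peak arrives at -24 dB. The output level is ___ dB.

Overshoot: -24 − (-42) = 18 dB.
9:1 compression reduces that to 18/9 = 2 dB over.
Output = -42 + 2 = -40 dB; make-up adds 9 dB, giving -31 dB.

-31 dB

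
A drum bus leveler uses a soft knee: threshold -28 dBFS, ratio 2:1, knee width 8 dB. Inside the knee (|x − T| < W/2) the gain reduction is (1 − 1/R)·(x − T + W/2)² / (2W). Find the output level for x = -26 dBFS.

x − T + W/2 = -26 − (-28) + 4 = 6.
GR = (1 − 1/2) × 6² / 16 = 0.5 × 36 / 16 = 1.125 dB.
Output = -26 − 1.125 = -27.125 dBFS.

-27.125 dBFS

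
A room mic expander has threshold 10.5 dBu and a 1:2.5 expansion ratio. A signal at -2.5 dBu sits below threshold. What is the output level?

Below threshold, a 1:2.5 expander applies gain = (2.5−1)×(T − x) of attenuation.
(2.5−1) × 13 = 19.5 dB, so output = -2.5 − 19.5 = -22 dBu.

-22 dBu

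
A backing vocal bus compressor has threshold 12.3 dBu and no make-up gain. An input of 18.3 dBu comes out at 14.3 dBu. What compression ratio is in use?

Input overshoot = 18.3 − 12.3 = 6 dB; output overshoot = 14.3 − 12.3 = 2 dB.
Ratio = 6 / 2 = 3.

3:1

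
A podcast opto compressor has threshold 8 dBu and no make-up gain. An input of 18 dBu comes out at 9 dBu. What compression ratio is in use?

Input overshoot = 18 − 8 = 10 dB; output overshoot = 9 − 8 = 1 dB.
Ratio = 10 / 1 = 10.

10:1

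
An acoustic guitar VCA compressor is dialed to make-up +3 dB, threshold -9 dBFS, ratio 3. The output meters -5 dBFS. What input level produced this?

Remove make-up: -5 − 3 = -8 dBFS.
Post-compression overshoot = -8 − (-9) = 1 dB.
Input overshoot = R × output overshoot = 3 dB → input = -9 + 3 = -6 dBFS.

-6 dBFS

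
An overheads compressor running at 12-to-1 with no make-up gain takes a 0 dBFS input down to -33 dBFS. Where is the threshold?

-36 dBFS

Let T be the threshold. Output overshoot = (input overshoot)/R, so -33 − T = (0 − T)/12.
12·(-33 − T) = 0 − T → 11·T = -396 − 0 = -396.
T = -396/11 = -36 dBFS.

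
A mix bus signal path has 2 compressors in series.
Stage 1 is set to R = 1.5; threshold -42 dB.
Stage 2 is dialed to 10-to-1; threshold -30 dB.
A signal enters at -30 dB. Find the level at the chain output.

Stage 1: 12 dB above -42 dB, reduced 1.5:1 to 8 dB above → -34 dB.
Stage 2: -34 dB ≤ -30 dB, so stage 2 doesn't engage; output -34 dB.

-34 dB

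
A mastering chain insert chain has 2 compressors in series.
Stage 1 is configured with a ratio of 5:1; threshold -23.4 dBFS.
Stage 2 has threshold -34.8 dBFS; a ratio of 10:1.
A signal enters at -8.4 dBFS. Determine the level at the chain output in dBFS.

-33.36 dBFS

Stage 1: 15 dB above -23.4 dBFS, reduced 5:1 to 3 dB above → -20.4 dBFS.
Stage 2: overshoot 14.4 dB → 14.4/10 = 1.44 dB → -33.36 dBFS.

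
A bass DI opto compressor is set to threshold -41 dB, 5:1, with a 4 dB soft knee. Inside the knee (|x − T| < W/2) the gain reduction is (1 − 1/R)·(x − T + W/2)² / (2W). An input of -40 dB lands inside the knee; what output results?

x − T + W/2 = -40 − (-41) + 2 = 3.
GR = (1 − 1/5) × 3² / 8 = 0.8 × 9 / 8 = 0.9 dB.
Output = -40 − 0.9 = -40.9 dB.

-40.9 dB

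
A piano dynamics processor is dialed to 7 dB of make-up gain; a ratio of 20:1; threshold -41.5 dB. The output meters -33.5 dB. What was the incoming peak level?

Stripping the +7 dB make-up gives -40.5 dB at the gain stage.
That's 1 dB above the -41.5 dB threshold.
Before 20:1 compression the overshoot was 1 × 20 = 20 dB, so input = -41.5 + 20 = -21.5 dB.

-21.5 dB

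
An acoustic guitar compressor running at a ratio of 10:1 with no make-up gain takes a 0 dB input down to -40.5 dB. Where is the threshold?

-45 dB

Input is 45 dB above T (since output overshoot × R = input overshoot: (-40.5 − T)·10 = 0 − T gives T = -45 dB).
Check: -45 + (0 − (-45))/10 = -45 + 4.5 = -40.5 dB. ✓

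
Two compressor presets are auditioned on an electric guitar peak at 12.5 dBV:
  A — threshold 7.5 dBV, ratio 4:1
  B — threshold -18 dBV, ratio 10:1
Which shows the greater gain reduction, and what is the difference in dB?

B, by 23.7 dB

A: overshoot 5 dB → output overshoot 1.25 dB → GR 3.75 dB.
B: overshoot 30.5 dB → output overshoot 3.05 dB → GR 27.45 dB.
B applies 23.7 dB more gain reduction.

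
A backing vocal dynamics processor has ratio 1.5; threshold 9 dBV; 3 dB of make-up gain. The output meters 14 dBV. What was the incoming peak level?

Stripping the +3 dB make-up gives 11 dBV at the gain stage.
That's 2 dB above the 9 dBV threshold.
Undo the ratio: input overshoot = 2 × 1.5 = 3 dB, giving input = 12 dBV.

12 dBV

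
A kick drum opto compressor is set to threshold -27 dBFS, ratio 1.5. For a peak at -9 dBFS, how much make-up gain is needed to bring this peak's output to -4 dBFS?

11 dB

Without make-up, output = threshold + overshoot/1.5 = -27 + 12 = -15 dBFS.
Gap to target: 11 dB.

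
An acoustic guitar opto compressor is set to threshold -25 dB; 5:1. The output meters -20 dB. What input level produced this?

0 dB

Post-compression overshoot = -20 − (-25) = 5 dB.
Input overshoot = R × output overshoot = 25 dB → input = -25 + 25 = 0 dB.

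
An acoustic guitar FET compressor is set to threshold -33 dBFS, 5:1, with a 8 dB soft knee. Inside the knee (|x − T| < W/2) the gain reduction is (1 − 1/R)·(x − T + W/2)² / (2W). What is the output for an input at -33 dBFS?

-33.8 dBFS

x − T + W/2 = -33 − (-33) + 4 = 4.
GR = (1 − 1/5) × 4² / 16 = 0.8 × 16 / 16 = 0.8 dB.
Output = -33 − 0.8 = -33.8 dBFS.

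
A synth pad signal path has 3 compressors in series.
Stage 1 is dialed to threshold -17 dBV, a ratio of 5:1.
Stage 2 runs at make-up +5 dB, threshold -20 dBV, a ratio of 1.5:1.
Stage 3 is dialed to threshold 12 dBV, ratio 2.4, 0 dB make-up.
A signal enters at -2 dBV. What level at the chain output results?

Stage 1: overshoot 15 dB → 15/5 = 3 dB → -14 dBV.
Stage 2: overshoot 6 dB → 6/1.5 = 4 dB → -16 dBV; +5 dB make-up → -11 dBV.
Stage 3: -11 dBV is at or below the 12 dBV threshold — no compression; output -11 dBV.

-11 dBV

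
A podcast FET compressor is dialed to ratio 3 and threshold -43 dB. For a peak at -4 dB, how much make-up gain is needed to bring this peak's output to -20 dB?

10 dB

The peak compresses to -43 + 39/3 = -30 dB.
To reach -20 dB requires -20 − (-30) = 10 dB of make-up.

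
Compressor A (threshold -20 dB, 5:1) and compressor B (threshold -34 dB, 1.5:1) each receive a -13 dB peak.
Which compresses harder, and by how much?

B, by 1.4 dB

A: GR = 7 − 7/5 = 5.6 dB.
B: GR = 21 − 21/1.5 = 7 dB.
B applies 1.4 dB more gain reduction.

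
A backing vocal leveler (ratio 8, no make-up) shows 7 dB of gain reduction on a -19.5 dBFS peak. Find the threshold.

-27.5 dBFS

Input is 8 dB above T (since output overshoot × R = input overshoot: (-26.5 − T)·8 = -19.5 − T gives T = -27.5 dBFS).
Check: -27.5 + (-19.5 − (-27.5))/8 = -27.5 + 1 = -26.5 dBFS. ✓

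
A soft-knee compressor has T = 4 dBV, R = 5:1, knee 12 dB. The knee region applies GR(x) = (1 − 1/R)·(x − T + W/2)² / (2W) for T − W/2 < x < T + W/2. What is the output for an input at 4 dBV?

x − T + W/2 = 4 − 4 + 6 = 6.
GR = (1 − 1/5) × 6² / 24 = 0.8 × 36 / 24 = 1.2 dB.
Output = 4 − 1.2 = 2.8 dBV.

2.8 dBV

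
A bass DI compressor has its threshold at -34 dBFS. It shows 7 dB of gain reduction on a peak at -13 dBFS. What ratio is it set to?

Input overshoot = -13 − (-34) = 21 dB.
Output overshoot = 21 − 7 = 14 dB.
Ratio = input overshoot / output overshoot = 21 / 14 = 1.5.

1.5:1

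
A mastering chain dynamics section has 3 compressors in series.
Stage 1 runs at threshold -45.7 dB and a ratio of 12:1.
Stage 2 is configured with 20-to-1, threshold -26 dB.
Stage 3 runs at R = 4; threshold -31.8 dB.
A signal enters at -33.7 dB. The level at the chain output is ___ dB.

-44.7 dB

Stage 1: 12 dB above -45.7 dB, reduced 12:1 to 1 dB above → -44.7 dB.
Stage 2: -44.7 dB is at or below the -26 dB threshold — no compression; output -44.7 dB.
Stage 3: -44.7 dB is at or below the -31.8 dB threshold — no compression; output -44.7 dB.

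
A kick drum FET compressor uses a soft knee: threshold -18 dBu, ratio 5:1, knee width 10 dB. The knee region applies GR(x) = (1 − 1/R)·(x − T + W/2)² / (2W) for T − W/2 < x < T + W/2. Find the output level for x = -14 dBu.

x − T + W/2 = -14 − (-18) + 5 = 9.
GR = (1 − 1/5) × 9² / 20 = 0.8 × 81 / 20 = 3.24 dB.
Output = -14 − 3.24 = -17.24 dBu.

-17.24 dBu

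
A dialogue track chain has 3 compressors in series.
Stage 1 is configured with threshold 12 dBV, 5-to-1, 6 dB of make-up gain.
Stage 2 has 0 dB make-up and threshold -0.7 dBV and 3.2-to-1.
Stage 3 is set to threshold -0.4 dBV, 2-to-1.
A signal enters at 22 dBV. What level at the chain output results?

Stage 1: 10 dB above 12 dBV, reduced 5:1 to 2 dB above → 14 dBV; +6 dB make-up → 20 dBV.
Stage 2: 20 dBV is 20.7 dB over -0.7 dBV; at 3.2:1 that becomes 6.46875 dB over, giving 5.76875 dBV.
Stage 3: 6.16875 dB above -0.4 dBV, reduced 2:1 to 3.084375 dB above → 2.684375 dBV.

2.684375 dBV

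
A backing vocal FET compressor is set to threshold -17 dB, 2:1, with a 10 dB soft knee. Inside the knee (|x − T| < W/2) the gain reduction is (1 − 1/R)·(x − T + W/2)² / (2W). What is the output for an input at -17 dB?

x − T + W/2 = -17 − (-17) + 5 = 5.
GR = (1 − 1/2) × 5² / 20 = 0.5 × 25 / 20 = 0.625 dB.
Output = -17 − 0.625 = -17.625 dB.

-17.625 dB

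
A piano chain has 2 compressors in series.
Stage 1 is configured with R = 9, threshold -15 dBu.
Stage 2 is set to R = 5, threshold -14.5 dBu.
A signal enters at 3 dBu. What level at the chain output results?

-14.2 dBu

Stage 1: 3 dBu is 18 dB over -15 dBu; at 9:1 that becomes 2 dB over, giving -13 dBu.
Stage 2: overshoot 1.5 dB → 1.5/5 = 0.3 dB → -14.2 dBu.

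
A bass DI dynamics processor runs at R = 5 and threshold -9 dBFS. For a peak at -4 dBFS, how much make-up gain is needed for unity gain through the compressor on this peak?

The peak compresses to -9 + 5/5 = -8 dBFS.
To reach -4 dBFS requires -4 − (-8) = 4 dB of make-up.

4 dB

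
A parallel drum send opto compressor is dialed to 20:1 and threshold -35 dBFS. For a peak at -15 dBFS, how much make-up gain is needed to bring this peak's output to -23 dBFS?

11 dB

Overshoot 20 dB → 20/20 = 1 dB after compression, so the compressed level is -35 + 1 = -34 dBFS.
Make-up = target − compressed = -23 − (-34) = 11 dB.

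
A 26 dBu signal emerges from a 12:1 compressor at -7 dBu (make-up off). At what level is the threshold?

Gain reduction = 26 − (-7) = 33 dB; output overshoot = GR / (R − 1) = 33 / 11 = 3 dB.
Threshold = output − output overshoot = -7 − 3 = -10 dBu.

-10 dBu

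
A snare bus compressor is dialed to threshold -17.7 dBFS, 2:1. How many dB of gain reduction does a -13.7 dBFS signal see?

2 dB

-13.7 dBFS exceeds the threshold by 4 dB.
At 2:1, output sits 4/2 = 2 dB above threshold.
So the signal is attenuated by 4 − 2 = 2 dB.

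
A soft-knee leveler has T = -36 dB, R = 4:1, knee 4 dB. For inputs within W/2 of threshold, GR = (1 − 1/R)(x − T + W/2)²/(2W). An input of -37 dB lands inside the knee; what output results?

x − T + W/2 = -37 − (-36) + 2 = 1.
GR = (1 − 1/4) × 1² / 8 = 0.75 × 1 / 8 = 0.09375 dB.
Output = -37 − 0.09375 = -37.09375 dB.

-37.09375 dB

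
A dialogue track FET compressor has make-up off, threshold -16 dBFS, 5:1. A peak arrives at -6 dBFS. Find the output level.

-14 dBFS

The input is 10 dB above the -16 dBFS threshold.
5:1 compression reduces that to 10/5 = 2 dB over.
Output = -16 + 2 = -14 dBFS.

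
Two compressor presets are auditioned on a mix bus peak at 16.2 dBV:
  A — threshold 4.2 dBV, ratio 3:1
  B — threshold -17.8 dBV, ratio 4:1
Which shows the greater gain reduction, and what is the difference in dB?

B, by 17.5 dB

A: overshoot 12 dB → output overshoot 4 dB → GR 8 dB.
B: overshoot 34 dB → output overshoot 8.5 dB → GR 25.5 dB.
Difference: 17.5 dB in favour of B.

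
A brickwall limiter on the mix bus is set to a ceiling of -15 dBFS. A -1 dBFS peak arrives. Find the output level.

-15 dBFS

The limiter clamps the peak to its -15 dBFS ceiling.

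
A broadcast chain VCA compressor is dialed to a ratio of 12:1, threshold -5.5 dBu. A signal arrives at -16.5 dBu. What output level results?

-16.5 dBu is 11 dB below the -5.5 dBu threshold, so no gain reduction is applied.
Output = input = -16.5 dBu.

-16.5 dBu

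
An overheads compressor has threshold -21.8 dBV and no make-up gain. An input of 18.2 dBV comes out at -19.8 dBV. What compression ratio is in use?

Input overshoot = 18.2 − (-21.8) = 40 dB; output overshoot = -19.8 − (-21.8) = 2 dB.
Ratio = 40 / 2 = 20.

20:1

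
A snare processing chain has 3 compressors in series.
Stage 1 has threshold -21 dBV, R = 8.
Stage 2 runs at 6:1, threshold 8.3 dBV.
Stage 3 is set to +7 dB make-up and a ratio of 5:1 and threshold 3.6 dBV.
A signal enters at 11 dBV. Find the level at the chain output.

-10 dBV

Stage 1: overshoot 32 dB → 32/8 = 4 dB → -17 dBV.
Stage 2: below threshold (-17 ≤ 8.3); passes unchanged; output -17 dBV.
Stage 3: -17 dBV is at or below the 3.6 dBV threshold — no compression; make-up brings it to -10 dBV.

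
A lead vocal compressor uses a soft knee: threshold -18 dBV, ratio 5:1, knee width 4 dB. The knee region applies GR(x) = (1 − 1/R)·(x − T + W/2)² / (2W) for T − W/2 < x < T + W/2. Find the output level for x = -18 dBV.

-18.4 dBV

x − T + W/2 = -18 − (-18) + 2 = 2.
GR = (1 − 1/5) × 2² / 8 = 0.8 × 4 / 8 = 0.4 dB.
Output = -18 − 0.4 = -18.4 dBV.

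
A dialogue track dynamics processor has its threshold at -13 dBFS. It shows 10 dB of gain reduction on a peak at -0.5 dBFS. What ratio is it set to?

5:1

Input overshoot = -0.5 − (-13) = 12.5 dB.
Output overshoot = 12.5 − 10 = 2.5 dB.
Ratio = input overshoot / output overshoot = 12.5 / 2.5 = 5.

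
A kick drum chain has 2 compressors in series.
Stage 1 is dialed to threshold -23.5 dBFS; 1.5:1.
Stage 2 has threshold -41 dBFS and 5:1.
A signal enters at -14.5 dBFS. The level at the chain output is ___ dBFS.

-36.3 dBFS

Stage 1: overshoot 9 dB → 9/1.5 = 6 dB → -17.5 dBFS.
Stage 2: -17.5 dBFS is 23.5 dB over -41 dBFS; at 5:1 that becomes 4.7 dB over, giving -36.3 dBFS.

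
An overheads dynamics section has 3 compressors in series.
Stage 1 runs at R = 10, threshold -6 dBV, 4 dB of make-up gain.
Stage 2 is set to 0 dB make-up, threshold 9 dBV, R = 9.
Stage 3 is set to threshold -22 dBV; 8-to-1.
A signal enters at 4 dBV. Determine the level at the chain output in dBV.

Stage 1: 4 dBV is 10 dB over -6 dBV; at 10:1 that becomes 1 dB over, giving -5 dBV; +4 dB make-up → -1 dBV.
Stage 2: below threshold (-1 ≤ 9); passes unchanged; output -1 dBV.
Stage 3: 21 dB above -22 dBV, reduced 8:1 to 2.625 dB above → -19.375 dBV.

-19.375 dBV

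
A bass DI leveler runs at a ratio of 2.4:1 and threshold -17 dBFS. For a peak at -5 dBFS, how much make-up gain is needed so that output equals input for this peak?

The peak compresses to -17 + 12/2.4 = -12 dBFS.
To reach -5 dBFS requires -5 − (-12) = 7 dB of make-up.

7 dB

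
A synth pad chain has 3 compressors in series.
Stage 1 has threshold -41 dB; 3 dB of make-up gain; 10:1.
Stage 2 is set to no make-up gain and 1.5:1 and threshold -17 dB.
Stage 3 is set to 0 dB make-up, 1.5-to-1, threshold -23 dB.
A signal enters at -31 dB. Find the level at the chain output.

Stage 1: -31 dB is 10 dB over -41 dB; at 10:1 that becomes 1 dB over, giving -40 dB; +3 dB make-up → -37 dB.
Stage 2: -37 dB ≤ -17 dB, so stage 2 doesn't engage; output -37 dB.
Stage 3: -37 dB ≤ -23 dB, so stage 3 doesn't engage; output -37 dB.

-37 dB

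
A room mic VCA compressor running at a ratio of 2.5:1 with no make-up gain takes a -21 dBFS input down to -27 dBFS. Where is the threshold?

-31 dBFS

Input is 10 dB above T (since output overshoot × R = input overshoot: (-27 − T)·2.5 = -21 − T gives T = -31 dBFS).
Check: -31 + (-21 − (-31))/2.5 = -31 + 4 = -27 dBFS. ✓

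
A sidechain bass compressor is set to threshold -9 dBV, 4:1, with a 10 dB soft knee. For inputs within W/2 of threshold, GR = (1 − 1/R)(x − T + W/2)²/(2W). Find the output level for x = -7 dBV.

-8.8375 dBV

x − T + W/2 = -7 − (-9) + 5 = 7.
GR = (1 − 1/4) × 7² / 20 = 0.75 × 49 / 20 = 1.8375 dB.
Output = -7 − 1.8375 = -8.8375 dBV.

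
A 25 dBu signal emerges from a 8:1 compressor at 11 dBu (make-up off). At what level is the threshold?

Input is 16 dB above T (since output overshoot × R = input overshoot: (11 − T)·8 = 25 − T gives T = 9 dBu).
Check: 9 + (25 − 9)/8 = 9 + 2 = 11 dBu. ✓

9 dBu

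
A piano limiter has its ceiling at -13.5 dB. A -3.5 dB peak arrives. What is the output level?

-13.5 dB

The limiter clamps the peak to its -13.5 dB ceiling.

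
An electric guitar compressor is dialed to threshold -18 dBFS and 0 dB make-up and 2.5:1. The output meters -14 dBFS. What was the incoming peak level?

-8 dBFS

That's 4 dB above the -18 dBFS threshold.
Before 2.5:1 compression the overshoot was 4 × 2.5 = 10 dB, so input = -18 + 10 = -8 dBFS.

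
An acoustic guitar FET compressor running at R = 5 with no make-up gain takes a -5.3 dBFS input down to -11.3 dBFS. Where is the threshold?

Let T be the threshold. Output overshoot = (input overshoot)/R, so -11.3 − T = (-5.3 − T)/5.
5·(-11.3 − T) = -5.3 − T → 4·T = -56.5 − (-5.3) = -51.2.
T = -51.2/4 = -12.8 dBFS.

-12.8 dBFS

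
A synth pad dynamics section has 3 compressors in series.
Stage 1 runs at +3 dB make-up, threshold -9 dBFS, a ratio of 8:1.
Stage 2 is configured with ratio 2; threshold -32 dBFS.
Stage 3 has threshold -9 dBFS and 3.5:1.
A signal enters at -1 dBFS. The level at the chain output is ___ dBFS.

Stage 1: overshoot 8 dB → 8/8 = 1 dB → -8 dBFS; +3 dB make-up → -5 dBFS.
Stage 2: overshoot 27 dB → 27/2 = 13.5 dB → -18.5 dBFS.
Stage 3: below threshold (-18.5 ≤ -9); passes unchanged; output -18.5 dBFS.

-18.5 dBFS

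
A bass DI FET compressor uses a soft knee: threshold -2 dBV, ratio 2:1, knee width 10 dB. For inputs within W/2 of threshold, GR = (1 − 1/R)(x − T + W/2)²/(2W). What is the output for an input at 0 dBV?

-1.225 dBV

x − T + W/2 = 0 − (-2) + 5 = 7.
GR = (1 − 1/2) × 7² / 20 = 0.5 × 49 / 20 = 1.225 dB.
Output = 0 − 1.225 = -1.225 dBV.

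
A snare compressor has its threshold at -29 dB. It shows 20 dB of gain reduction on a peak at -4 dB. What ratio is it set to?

Input overshoot = -4 − (-29) = 25 dB.
Output overshoot = 25 − 20 = 5 dB.
Ratio = input overshoot / output overshoot = 25 / 5 = 5.

5:1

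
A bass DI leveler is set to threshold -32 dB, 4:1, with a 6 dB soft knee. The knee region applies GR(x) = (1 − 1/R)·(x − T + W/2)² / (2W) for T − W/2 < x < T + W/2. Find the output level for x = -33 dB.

x − T + W/2 = -33 − (-32) + 3 = 2.
GR = (1 − 1/4) × 2² / 12 = 0.75 × 4 / 12 = 0.25 dB.
Output = -33 − 0.25 = -33.25 dB.

-33.25 dB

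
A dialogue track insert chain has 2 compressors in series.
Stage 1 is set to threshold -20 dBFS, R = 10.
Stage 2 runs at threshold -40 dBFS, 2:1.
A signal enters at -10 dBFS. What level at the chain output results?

-29.5 dBFS

Stage 1: 10 dB above -20 dBFS, reduced 10:1 to 1 dB above → -19 dBFS.
Stage 2: overshoot 21 dB → 21/2 = 10.5 dB → -29.5 dBFS.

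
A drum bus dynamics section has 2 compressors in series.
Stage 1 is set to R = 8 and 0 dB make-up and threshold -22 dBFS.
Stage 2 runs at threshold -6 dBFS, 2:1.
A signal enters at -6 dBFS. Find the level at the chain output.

Stage 1: overshoot 16 dB → 16/8 = 2 dB → -20 dBFS.
Stage 2: below threshold (-20 ≤ -6); passes unchanged; output -20 dBFS.

-20 dBFS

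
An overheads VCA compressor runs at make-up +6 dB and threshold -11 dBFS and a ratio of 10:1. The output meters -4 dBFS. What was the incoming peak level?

-1 dBFS

Before make-up, the level was -4 − 6 = -10 dBFS.
Post-compression overshoot = -10 − (-11) = 1 dB.
Undo the ratio: input overshoot = 1 × 10 = 10 dB, giving input = -1 dBFS.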